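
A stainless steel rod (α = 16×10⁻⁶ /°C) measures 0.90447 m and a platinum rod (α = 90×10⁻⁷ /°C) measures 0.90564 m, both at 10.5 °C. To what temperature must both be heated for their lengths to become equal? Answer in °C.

L₁(1 + α₁ΔT) = L₂(1 + α₂ΔT) ⇒ ΔT = (L₂ − L₁)/(α₁L₁ − α₂L₂)
L₂ − L₁ = 0.90564 − 0.90447 = 1.17×10⁻³ m
α₁L₁ − α₂L₂ = 16×10⁻⁶×0.90447 − 90×10⁻⁷×0.90564 = 6.32076×10⁻⁶ m/K
ΔT = 1.17×10⁻³ / 6.32076×10⁻⁶ = 185.104 K
T = 10.5 + 185.104 = 195.604 °C

T = 195.6 °C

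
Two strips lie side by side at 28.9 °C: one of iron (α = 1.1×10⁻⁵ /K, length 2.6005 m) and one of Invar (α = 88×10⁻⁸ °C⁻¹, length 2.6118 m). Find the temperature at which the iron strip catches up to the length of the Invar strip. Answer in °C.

T = 458.4 °C

Equal length when α₁L₁ΔT − α₂L₂ΔT = L₂ − L₁ = 1.13×10⁻² m
α₁L₁ = 2.86055×10⁻⁵, α₂L₂ = 2.298384×10⁻⁶ → Δ(αL) = 2.6307116×10⁻⁵ m/K
ΔT = 1.13×10⁻² / 2.6307116×10⁻⁵ = 429.542 K, so T = 28.9 + 429.542 = 458.442 °C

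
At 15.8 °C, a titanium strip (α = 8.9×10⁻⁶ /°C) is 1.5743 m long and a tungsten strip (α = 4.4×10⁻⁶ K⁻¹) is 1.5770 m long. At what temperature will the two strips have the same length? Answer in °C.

T = 397.6 °C

Equal length when α₁L₁ΔT − α₂L₂ΔT = L₂ − L₁ = 2.70×10⁻³ m
α₁L₁ = 1.401127×10⁻⁵, α₂L₂ = 6.9388×10⁻⁶ → Δ(αL) = 7.07247×10⁻⁶ m/K
ΔT = 2.70×10⁻³ / 7.07247×10⁻⁶ = 381.762 K, so T = 15.8 + 381.762 = 397.562 °C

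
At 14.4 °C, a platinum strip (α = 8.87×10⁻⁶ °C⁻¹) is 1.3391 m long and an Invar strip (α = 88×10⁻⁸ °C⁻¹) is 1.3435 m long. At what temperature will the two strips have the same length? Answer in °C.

L₁(1 + α₁ΔT) = L₂(1 + α₂ΔT) ⇒ ΔT = (L₂ − L₁)/(α₁L₁ − α₂L₂)
L₂ − L₁ = 1.3435 − 1.3391 = 4.40×10⁻³ m
α₁L₁ − α₂L₂ = 8.87×10⁻⁶×1.3391 − 88×10⁻⁸×1.3435 = 1.0695537×10⁻⁵ m/K
ΔT = 4.40×10⁻³ / 1.0695537×10⁻⁵ = 411.387 K
T = 14.4 + 411.387 = 425.787 °C

T = 425.8 °C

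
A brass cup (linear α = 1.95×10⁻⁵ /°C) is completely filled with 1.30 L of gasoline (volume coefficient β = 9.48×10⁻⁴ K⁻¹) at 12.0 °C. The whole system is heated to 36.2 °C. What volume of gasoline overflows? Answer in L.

The cup also expands: β_container ≈ 3α = 5.85×10⁻⁵ /K
Net overflow = V₀(β_liq − 3α_cont)ΔT
β − 3α = 9.48×10⁻⁴ − 5.85×10⁻⁵ = 8.895×10⁻⁴ /K; ΔT = 24.2 K
ΔV = 1.30 × 8.895×10⁻⁴ × 24.2 = 0.0280 L

0.0280 L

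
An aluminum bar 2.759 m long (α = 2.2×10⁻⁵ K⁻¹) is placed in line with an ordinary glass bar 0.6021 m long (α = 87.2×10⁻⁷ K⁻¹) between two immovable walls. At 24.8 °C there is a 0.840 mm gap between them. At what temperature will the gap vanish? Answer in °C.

α₁L₁ = 6.0698×10⁻⁵ m/K, α₂L₂ = 5.250312×10⁻⁶ m/K → total 6.5948312×10⁻⁵ m/K
ΔT = g/(α₁L₁+α₂L₂) = 8.40×10⁻⁴ / 6.5948312×10⁻⁵ = 12.737 K
T = 24.8 + 12.737 = 37.537 °C

T = 37.5 °C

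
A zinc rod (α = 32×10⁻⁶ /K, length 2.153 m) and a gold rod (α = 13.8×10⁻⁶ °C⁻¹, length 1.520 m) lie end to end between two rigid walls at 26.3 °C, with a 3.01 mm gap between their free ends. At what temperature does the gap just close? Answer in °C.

Gap closes when ΔL₁ + ΔL₂ = 3.01 mm = 3.01×10⁻³ m
(α₁L₁ + α₂L₂)ΔT = g
α₁L₁ + α₂L₂ = 32×10⁻⁶×2.153 + 13.8×10⁻⁶×1.520 = 8.9872×10⁻⁵ m/K
ΔT = 3.01×10⁻³ / 8.9872×10⁻⁵ = 33.492 K
T = 26.3 + 33.492 = 59.792 °C

T = 59.8 °C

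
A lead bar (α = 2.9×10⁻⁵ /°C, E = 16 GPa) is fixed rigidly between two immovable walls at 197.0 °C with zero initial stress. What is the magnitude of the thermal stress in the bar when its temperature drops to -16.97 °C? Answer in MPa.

σ = 99.3 MPa

Fully constrained: the free strain ε = αΔT is blocked, so σ = Eε = EαΔT.
|ΔT| = 213.97 K
σ = 16.0×10⁹ × 2.9×10⁻⁵ × 213.97 = 9.93×10⁷ Pa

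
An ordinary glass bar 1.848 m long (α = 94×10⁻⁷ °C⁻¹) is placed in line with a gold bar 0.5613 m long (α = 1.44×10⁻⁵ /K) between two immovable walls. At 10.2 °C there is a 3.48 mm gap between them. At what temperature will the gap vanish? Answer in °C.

Gap closes when ΔL₁ + ΔL₂ = 3.48 mm = 3.48×10⁻³ m
(α₁L₁ + α₂L₂)ΔT = g
α₁L₁ + α₂L₂ = 94×10⁻⁷×1.848 + 1.44×10⁻⁵×0.5613 = 2.545392×10⁻⁵ m/K
ΔT = 3.48×10⁻³ / 2.545392×10⁻⁵ = 136.72 K
T = 10.2 + 136.72 = 146.92 °C

T = 147 °C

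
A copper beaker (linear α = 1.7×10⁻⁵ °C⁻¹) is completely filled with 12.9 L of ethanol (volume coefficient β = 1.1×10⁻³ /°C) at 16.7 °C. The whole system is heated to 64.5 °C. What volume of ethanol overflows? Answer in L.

0.647 L

The beaker also expands: β_container ≈ 3α = 5.1×10⁻⁵ /K
Net overflow = V₀(β_liq − 3α_cont)ΔT
β − 3α = 1.10×10⁻³ − 5.1×10⁻⁵ = 1.049×10⁻³ /K; ΔT = 47.8 K
ΔV = 12.9 × 1.049×10⁻³ × 47.8 = 0.647 L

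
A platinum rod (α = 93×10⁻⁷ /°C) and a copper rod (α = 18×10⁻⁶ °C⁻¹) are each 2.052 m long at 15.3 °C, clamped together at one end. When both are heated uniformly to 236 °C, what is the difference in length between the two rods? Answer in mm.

3.94 mm

ΔT = 220.7 K
platinum: ΔL = 93×10⁻⁷ × 2.052 m × 220.7 = 4.2118×10⁻³ m = 4.2118 mm
copper: ΔL = 18×10⁻⁶ × 2.052 m × 220.7 = 8.1518×10⁻³ m = 8.1518 mm
difference = 8.1518 − 4.2118 = 3.9400 mm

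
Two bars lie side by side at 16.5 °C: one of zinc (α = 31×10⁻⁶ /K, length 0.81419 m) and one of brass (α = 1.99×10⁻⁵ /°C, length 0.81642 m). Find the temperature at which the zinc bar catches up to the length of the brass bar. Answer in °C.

T = 264.5 °C

Equal length when α₁L₁ΔT − α₂L₂ΔT = L₂ − L₁ = 2.23×10⁻³ m
α₁L₁ = 2.523989×10⁻⁵, α₂L₂ = 1.6246758×10⁻⁵ → Δ(αL) = 8.993132×10⁻⁶ m/K
ΔT = 2.23×10⁻³ / 8.993132×10⁻⁶ = 247.967 K, so T = 16.5 + 247.967 = 264.467 °C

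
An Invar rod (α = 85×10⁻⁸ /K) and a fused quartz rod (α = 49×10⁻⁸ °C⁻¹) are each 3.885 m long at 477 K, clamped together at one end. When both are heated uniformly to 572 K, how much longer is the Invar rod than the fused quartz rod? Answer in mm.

ΔT = 95 K
Invar: ΔL = 85×10⁻⁸ × 3.885 m × 95 = 3.1371×10⁻⁴ m = 0.31371 mm
fused quartz: ΔL = 49×10⁻⁸ × 3.885 m × 95 = 1.8085×10⁻⁴ m = 0.18085 mm
difference = 0.31371 − 0.18085 = 0.13286 mm

0.133 mm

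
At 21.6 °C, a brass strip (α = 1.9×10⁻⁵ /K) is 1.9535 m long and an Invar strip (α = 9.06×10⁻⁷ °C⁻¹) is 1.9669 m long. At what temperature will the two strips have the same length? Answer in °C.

L₁(1 + α₁ΔT) = L₂(1 + α₂ΔT) ⇒ ΔT = (L₂ − L₁)/(α₁L₁ − α₂L₂)
L₂ − L₁ = 1.9669 − 1.9535 = 1.34×10⁻² m
α₁L₁ − α₂L₂ = 1.9×10⁻⁵×1.9535 − 9.06×10⁻⁷×1.9669 = 3.53344886×10⁻⁵ m/K
ΔT = 1.34×10⁻² / 3.53344886×10⁻⁵ = 379.233 K
T = 21.6 + 379.233 = 400.833 °C

T = 400.8 °C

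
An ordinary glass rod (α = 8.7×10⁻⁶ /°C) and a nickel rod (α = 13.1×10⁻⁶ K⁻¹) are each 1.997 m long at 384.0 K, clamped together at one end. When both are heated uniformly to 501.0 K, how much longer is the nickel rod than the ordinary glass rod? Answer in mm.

ΔT = 117.0 K
ordinary glass: ΔL = 8.7×10⁻⁶ × 1.997 m × 117.0 = 2.0327×10⁻³ m = 2.0327 mm
nickel: ΔL = 13.1×10⁻⁶ × 1.997 m × 117.0 = 3.0608×10⁻³ m = 3.0608 mm
difference = 3.0608 − 2.0327 = 1.0281 mm

1.03 mm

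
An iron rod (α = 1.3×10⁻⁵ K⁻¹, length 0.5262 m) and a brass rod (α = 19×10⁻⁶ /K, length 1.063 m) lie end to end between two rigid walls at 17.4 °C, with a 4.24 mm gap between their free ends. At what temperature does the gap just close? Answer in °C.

α₁L₁ = 6.8406×10⁻⁶ m/K, α₂L₂ = 2.0197×10⁻⁵ m/K → total 2.70376×10⁻⁵ m/K
ΔT = g/(α₁L₁+α₂L₂) = 4.24×10⁻³ / 2.70376×10⁻⁵ = 156.82 K
T = 17.4 + 156.82 = 174.22 °C

T = 174 °C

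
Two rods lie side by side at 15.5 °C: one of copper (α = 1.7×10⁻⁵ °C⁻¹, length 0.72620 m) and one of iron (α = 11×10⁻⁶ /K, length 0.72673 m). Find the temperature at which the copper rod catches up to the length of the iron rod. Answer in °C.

Equal length when α₁L₁ΔT − α₂L₂ΔT = L₂ − L₁ = 5.30×10⁻⁴ m
α₁L₁ = 1.23454×10⁻⁵, α₂L₂ = 7.99403×10⁻⁶ → Δ(αL) = 4.35137×10⁻⁶ m/K
ΔT = 5.30×10⁻⁴ / 4.35137×10⁻⁶ = 121.801 K, so T = 15.5 + 121.801 = 137.301 °C

T = 137.3 °C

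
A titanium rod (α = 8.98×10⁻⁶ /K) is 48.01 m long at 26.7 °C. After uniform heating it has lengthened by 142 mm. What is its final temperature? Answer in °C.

ΔL = αL₀ΔT ⇒ ΔT = ΔL / (αL₀)
ΔT = 142×10⁻³ m / (8.98×10⁻⁶ × 48.01 m) = 329.37 K
T = 26.7 + 329.37 = 356.07 °C

T = 356 °C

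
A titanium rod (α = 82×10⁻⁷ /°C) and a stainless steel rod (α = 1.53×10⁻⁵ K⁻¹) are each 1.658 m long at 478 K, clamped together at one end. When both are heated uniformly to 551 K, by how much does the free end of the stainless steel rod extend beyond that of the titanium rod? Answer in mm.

ΔT = 73 K
titanium: ΔL = 82×10⁻⁷ × 1.658 m × 73 = 9.9248×10⁻⁴ m = 0.99248 mm
stainless steel: ΔL = 1.53×10⁻⁵ × 1.658 m × 73 = 1.8518×10⁻³ m = 1.8518 mm
difference = 1.8518 − 0.99248 = 0.85932 mm

0.859 mm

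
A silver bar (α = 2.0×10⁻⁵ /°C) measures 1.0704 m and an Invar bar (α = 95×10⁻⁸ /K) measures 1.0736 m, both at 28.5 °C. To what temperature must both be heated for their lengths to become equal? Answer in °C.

L₁(1 + α₁ΔT) = L₂(1 + α₂ΔT) ⇒ ΔT = (L₂ − L₁)/(α₁L₁ − α₂L₂)
L₂ − L₁ = 1.0736 − 1.0704 = 3.20×10⁻³ m
α₁L₁ − α₂L₂ = 2.0×10⁻⁵×1.0704 − 95×10⁻⁸×1.0736 = 2.038808×10⁻⁵ m/K
ΔT = 3.20×10⁻³ / 2.038808×10⁻⁵ = 156.954 K
T = 28.5 + 156.954 = 185.454 °C

T = 185.5 °C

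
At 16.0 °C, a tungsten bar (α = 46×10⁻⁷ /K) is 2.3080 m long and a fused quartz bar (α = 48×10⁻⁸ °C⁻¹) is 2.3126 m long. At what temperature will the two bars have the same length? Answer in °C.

T = 499.9 °C

L₁(1 + α₁ΔT) = L₂(1 + α₂ΔT) ⇒ ΔT = (L₂ − L₁)/(α₁L₁ − α₂L₂)
L₂ − L₁ = 2.3126 − 2.3080 = 4.60×10⁻³ m
α₁L₁ − α₂L₂ = 46×10⁻⁷×2.3080 − 48×10⁻⁸×2.3126 = 9.506752×10⁻⁶ m/K
ΔT = 4.60×10⁻³ / 9.506752×10⁻⁶ = 483.867 K
T = 16.0 + 483.867 = 499.867 °C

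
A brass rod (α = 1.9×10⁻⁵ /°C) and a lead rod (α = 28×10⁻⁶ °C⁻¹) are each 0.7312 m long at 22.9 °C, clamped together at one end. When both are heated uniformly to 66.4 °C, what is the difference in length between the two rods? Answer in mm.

ΔT = 43.5 K
brass: ΔL = 1.9×10⁻⁵ × 0.7312 m × 43.5 = 6.0434×10⁻⁴ m = 0.60434 mm
lead: ΔL = 28×10⁻⁶ × 0.7312 m × 43.5 = 8.9060×10⁻⁴ m = 0.89060 mm
difference = 0.89060 − 0.60434 = 0.28626 mm

0.286 mm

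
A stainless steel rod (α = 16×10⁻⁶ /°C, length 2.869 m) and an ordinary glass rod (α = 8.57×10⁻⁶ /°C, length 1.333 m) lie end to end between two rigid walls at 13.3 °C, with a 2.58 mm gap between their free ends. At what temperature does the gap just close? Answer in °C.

Gap closes when ΔL₁ + ΔL₂ = 2.58 mm = 2.58×10⁻³ m
(α₁L₁ + α₂L₂)ΔT = g
α₁L₁ + α₂L₂ = 16×10⁻⁶×2.869 + 8.57×10⁻⁶×1.333 = 5.732781×10⁻⁵ m/K
ΔT = 2.58×10⁻³ / 5.732781×10⁻⁵ = 45.004 K
T = 13.3 + 45.004 = 58.304 °C

T = 58.3 °C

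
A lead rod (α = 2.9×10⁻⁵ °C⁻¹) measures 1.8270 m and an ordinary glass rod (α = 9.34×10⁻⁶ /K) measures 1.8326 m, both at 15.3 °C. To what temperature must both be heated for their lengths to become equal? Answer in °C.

T = 171.4 °C

L₁(1 + α₁ΔT) = L₂(1 + α₂ΔT) ⇒ ΔT = (L₂ − L₁)/(α₁L₁ − α₂L₂)
L₂ − L₁ = 1.8326 − 1.8270 = 5.60×10⁻³ m
α₁L₁ − α₂L₂ = 2.9×10⁻⁵×1.8270 − 9.34×10⁻⁶×1.8326 = 3.5866516×10⁻⁵ m/K
ΔT = 5.60×10⁻³ / 3.5866516×10⁻⁵ = 156.134 K
T = 15.3 + 156.134 = 171.434 °C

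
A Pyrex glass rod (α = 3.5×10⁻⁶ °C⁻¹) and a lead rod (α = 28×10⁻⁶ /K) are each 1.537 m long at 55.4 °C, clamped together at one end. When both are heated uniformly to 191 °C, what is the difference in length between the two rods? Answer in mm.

ΔT = 135.6 K
Pyrex glass: ΔL = 3.5×10⁻⁶ × 1.537 m × 135.6 = 7.2946×10⁻⁴ m = 0.72946 mm
lead: ΔL = 28×10⁻⁶ × 1.537 m × 135.6 = 5.8357×10⁻³ m = 5.8357 mm
difference = 5.8357 − 0.72946 = 5.10624 mm

5.11 mm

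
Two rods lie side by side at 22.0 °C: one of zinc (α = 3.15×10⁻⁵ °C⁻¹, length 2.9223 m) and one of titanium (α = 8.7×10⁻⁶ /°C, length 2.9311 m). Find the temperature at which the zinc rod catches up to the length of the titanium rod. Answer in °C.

L₁(1 + α₁ΔT) = L₂(1 + α₂ΔT) ⇒ ΔT = (L₂ − L₁)/(α₁L₁ − α₂L₂)
L₂ − L₁ = 2.9311 − 2.9223 = 8.80×10⁻³ m
α₁L₁ − α₂L₂ = 3.15×10⁻⁵×2.9223 − 8.7×10⁻⁶×2.9311 = 6.655188×10⁻⁵ m/K
ΔT = 8.80×10⁻³ / 6.655188×10⁻⁵ = 132.228 K
T = 22.0 + 132.228 = 154.228 °C

T = 154.2 °C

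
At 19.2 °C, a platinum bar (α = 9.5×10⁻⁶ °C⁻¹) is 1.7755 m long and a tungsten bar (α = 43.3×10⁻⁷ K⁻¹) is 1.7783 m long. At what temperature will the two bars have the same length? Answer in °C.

T = 324.6 °C

L₁(1 + α₁ΔT) = L₂(1 + α₂ΔT) ⇒ ΔT = (L₂ − L₁)/(α₁L₁ − α₂L₂)
L₂ − L₁ = 1.7783 − 1.7755 = 2.80×10⁻³ m
α₁L₁ − α₂L₂ = 9.5×10⁻⁶×1.7755 − 43.3×10⁻⁷×1.7783 = 9.167211×10⁻⁶ m/K
ΔT = 2.80×10⁻³ / 9.167211×10⁻⁶ = 305.436 K
T = 19.2 + 305.436 = 324.636 °C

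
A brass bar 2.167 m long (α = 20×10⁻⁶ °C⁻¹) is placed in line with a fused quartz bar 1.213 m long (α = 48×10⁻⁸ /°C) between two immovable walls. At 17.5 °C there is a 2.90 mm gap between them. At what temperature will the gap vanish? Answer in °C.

T = 83.5 °C

Gap closes when ΔL₁ + ΔL₂ = 2.90 mm = 2.90×10⁻³ m
(α₁L₁ + α₂L₂)ΔT = g
α₁L₁ + α₂L₂ = 20×10⁻⁶×2.167 + 48×10⁻⁸×1.213 = 4.392224×10⁻⁵ m/K
ΔT = 2.90×10⁻³ / 4.392224×10⁻⁵ = 66.026 K
T = 17.5 + 66.026 = 83.526 °C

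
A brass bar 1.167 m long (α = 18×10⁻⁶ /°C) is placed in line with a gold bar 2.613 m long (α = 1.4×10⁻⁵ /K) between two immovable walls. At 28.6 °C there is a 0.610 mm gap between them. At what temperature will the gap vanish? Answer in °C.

T = 39.2 °C

Gap closes when ΔL₁ + ΔL₂ = 0.610 mm = 6.10×10⁻⁴ m
(α₁L₁ + α₂L₂)ΔT = g
α₁L₁ + α₂L₂ = 18×10⁻⁶×1.167 + 1.4×10⁻⁵×2.613 = 5.7588×10⁻⁵ m/K
ΔT = 6.10×10⁻⁴ / 5.7588×10⁻⁵ = 10.592 K
T = 28.6 + 10.592 = 39.192 °C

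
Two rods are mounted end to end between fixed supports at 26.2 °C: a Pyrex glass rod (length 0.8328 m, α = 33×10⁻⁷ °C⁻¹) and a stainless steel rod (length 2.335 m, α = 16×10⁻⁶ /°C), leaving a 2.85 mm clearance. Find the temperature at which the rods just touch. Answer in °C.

α₁L₁ = 2.74824×10⁻⁶ m/K, α₂L₂ = 3.736×10⁻⁵ m/K → total 4.010824×10⁻⁵ m/K
ΔT = g/(α₁L₁+α₂L₂) = 2.85×10⁻³ / 4.010824×10⁻⁵ = 71.058 K
T = 26.2 + 71.058 = 97.258 °C

T = 97.3 °C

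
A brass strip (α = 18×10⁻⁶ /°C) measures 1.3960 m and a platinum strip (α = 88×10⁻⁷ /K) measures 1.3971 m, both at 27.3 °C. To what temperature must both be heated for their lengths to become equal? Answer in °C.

Equal length when α₁L₁ΔT − α₂L₂ΔT = L₂ − L₁ = 1.10×10⁻³ m
α₁L₁ = 2.5128×10⁻⁵, α₂L₂ = 1.229448×10⁻⁵ → Δ(αL) = 1.283352×10⁻⁵ m/K
ΔT = 1.10×10⁻³ / 1.283352×10⁻⁵ = 85.713 K, so T = 27.3 + 85.713 = 113.013 °C

T = 113.0 °C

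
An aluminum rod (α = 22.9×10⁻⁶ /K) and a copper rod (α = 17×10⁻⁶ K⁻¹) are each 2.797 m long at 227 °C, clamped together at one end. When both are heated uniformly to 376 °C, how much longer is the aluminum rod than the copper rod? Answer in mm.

ΔT = 149 K
aluminum: ΔL = 22.9×10⁻⁶ × 2.797 m × 149 = 9.5436×10⁻³ m = 9.5436 mm
copper: ΔL = 17×10⁻⁶ × 2.797 m × 149 = 7.0848×10⁻³ m = 7.0848 mm
difference = 9.5436 − 7.0848 = 2.4588 mm

2.46 mm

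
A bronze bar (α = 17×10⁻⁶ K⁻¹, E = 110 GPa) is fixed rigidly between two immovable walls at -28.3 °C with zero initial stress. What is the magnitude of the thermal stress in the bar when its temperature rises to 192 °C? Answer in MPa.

Fully constrained: the free strain ε = αΔT is blocked, so σ = Eε = EαΔT.
|ΔT| = 220.3 K
σ = 110×10⁹ × 17×10⁻⁶ × 220.3 = 4.12×10⁸ Pa

σ = 412 MPa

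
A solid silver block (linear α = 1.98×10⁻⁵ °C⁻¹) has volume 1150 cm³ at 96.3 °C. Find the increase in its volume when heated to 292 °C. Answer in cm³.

ΔV = 13.4 cm³

Isotropic solid: β ≈ 3α = 5.9×10⁻⁵ /K; ΔT = 195.7 K
ΔV = 3αV₀ΔT = 3(1.98×10⁻⁵)(1150)(195.7) = 13.4 cm³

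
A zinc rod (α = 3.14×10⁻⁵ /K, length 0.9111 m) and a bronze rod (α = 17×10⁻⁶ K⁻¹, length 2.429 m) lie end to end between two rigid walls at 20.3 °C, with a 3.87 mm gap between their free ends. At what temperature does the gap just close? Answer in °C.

Gap closes when ΔL₁ + ΔL₂ = 3.87 mm = 3.87×10⁻³ m
(α₁L₁ + α₂L₂)ΔT = g
α₁L₁ + α₂L₂ = 3.14×10⁻⁵×0.9111 + 17×10⁻⁶×2.429 = 6.990154×10⁻⁵ m/K
ΔT = 3.87×10⁻³ / 6.990154×10⁻⁵ = 55.364 K
T = 20.3 + 55.364 = 75.664 °C

T = 75.7 °C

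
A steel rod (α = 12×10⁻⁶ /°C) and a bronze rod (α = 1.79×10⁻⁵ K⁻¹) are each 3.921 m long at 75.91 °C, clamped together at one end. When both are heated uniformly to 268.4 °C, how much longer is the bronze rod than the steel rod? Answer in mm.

4.45 mm

ΔT = 192.49 K
steel: ΔL = 12×10⁻⁶ × 3.921 m × 192.49 = 9.0570×10⁻³ m = 9.0570 mm
bronze: ΔL = 1.79×10⁻⁵ × 3.921 m × 192.49 = 1.3510×10⁻² m = 13.510 mm
difference = 13.510 − 9.0570 = 4.453 mm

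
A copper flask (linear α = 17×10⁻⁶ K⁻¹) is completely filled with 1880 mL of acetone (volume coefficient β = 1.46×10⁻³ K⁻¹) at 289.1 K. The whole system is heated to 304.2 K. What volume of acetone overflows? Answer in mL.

40.0 mL

The flask also expands: β_container ≈ 3α = 5.1×10⁻⁵ /K
Net overflow = V₀(β_liq − 3α_cont)ΔT
β − 3α = 1.46×10⁻³ − 5.1×10⁻⁵ = 1.409×10⁻³ /K; ΔT = 15.1 K
ΔV = 1880 × 1.409×10⁻³ × 15.1 = 40.0 mL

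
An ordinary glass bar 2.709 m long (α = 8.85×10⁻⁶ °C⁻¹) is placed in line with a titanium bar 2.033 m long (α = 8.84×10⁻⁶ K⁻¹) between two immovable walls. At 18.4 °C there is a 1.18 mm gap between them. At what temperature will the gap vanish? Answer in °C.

α₁L₁ = 2.397465×10⁻⁵ m/K, α₂L₂ = 1.797172×10⁻⁵ m/K → total 4.194637×10⁻⁵ m/K
ΔT = g/(α₁L₁+α₂L₂) = 1.18×10⁻³ / 4.194637×10⁻⁵ = 28.131 K
T = 18.4 + 28.131 = 46.531 °C

T = 46.5 °C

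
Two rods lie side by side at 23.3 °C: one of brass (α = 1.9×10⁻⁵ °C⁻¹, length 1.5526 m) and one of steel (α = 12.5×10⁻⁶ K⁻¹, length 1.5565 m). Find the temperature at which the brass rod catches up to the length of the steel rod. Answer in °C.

L₁(1 + α₁ΔT) = L₂(1 + α₂ΔT) ⇒ ΔT = (L₂ − L₁)/(α₁L₁ − α₂L₂)
L₂ − L₁ = 1.5565 − 1.5526 = 3.90×10⁻³ m
α₁L₁ − α₂L₂ = 1.9×10⁻⁵×1.5526 − 12.5×10⁻⁶×1.5565 = 1.004315×10⁻⁵ m/K
ΔT = 3.90×10⁻³ / 1.004315×10⁻⁵ = 388.324 K
T = 23.3 + 388.324 = 411.624 °C

T = 411.6 °C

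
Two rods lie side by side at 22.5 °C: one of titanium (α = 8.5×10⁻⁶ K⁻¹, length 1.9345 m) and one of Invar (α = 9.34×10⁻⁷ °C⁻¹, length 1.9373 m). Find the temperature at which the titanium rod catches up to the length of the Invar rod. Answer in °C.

T = 213.8 °C

L₁(1 + α₁ΔT) = L₂(1 + α₂ΔT) ⇒ ΔT = (L₂ − L₁)/(α₁L₁ − α₂L₂)
L₂ − L₁ = 1.9373 − 1.9345 = 2.80×10⁻³ m
α₁L₁ − α₂L₂ = 8.5×10⁻⁶×1.9345 − 9.34×10⁻⁷×1.9373 = 1.46338118×10⁻⁵ m/K
ΔT = 2.80×10⁻³ / 1.46338118×10⁻⁵ = 191.338 K
T = 22.5 + 191.338 = 213.838 °C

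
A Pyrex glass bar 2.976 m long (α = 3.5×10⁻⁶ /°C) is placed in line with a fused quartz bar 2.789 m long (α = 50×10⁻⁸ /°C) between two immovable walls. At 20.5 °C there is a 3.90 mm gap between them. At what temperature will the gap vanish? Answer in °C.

T = 351 °C

Gap closes when ΔL₁ + ΔL₂ = 3.90 mm = 3.90×10⁻³ m
(α₁L₁ + α₂L₂)ΔT = g
α₁L₁ + α₂L₂ = 3.5×10⁻⁶×2.976 + 50×10⁻⁸×2.789 = 1.18105×10⁻⁵ m/K
ΔT = 3.90×10⁻³ / 1.18105×10⁻⁵ = 330.21 K
T = 20.5 + 330.21 = 350.71 °C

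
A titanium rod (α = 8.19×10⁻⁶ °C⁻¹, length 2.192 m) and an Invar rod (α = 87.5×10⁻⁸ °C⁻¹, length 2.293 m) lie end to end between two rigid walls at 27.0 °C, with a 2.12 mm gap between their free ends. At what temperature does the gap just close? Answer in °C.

Gap closes when ΔL₁ + ΔL₂ = 2.12 mm = 2.12×10⁻³ m
(α₁L₁ + α₂L₂)ΔT = g
α₁L₁ + α₂L₂ = 8.19×10⁻⁶×2.192 + 87.5×10⁻⁸×2.293 = 1.9958855×10⁻⁵ m/K
ΔT = 2.12×10⁻³ / 1.9958855×10⁻⁵ = 106.22 K
T = 27.0 + 106.22 = 133.22 °C

T = 133 °C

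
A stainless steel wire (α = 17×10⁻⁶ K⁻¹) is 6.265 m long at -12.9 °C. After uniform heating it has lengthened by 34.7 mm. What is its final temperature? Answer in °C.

ΔL = αL₀ΔT ⇒ ΔT = ΔL / (αL₀)
ΔT = 34.7×10⁻³ m / (17×10⁻⁶ × 6.265 m) = 325.81 K
T = -12.9 + 325.81 = 312.91 °C

T = 313 °C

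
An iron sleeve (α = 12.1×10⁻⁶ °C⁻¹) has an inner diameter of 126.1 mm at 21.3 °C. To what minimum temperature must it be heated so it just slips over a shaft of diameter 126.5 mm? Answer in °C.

T = 283 °C

Required Δd = 126.5 − 126.1 = 0.4 mm
Δd = αd₀ΔT ⇒ ΔT = Δd/(αd₀) = 0.4 / (12.1×10⁻⁶ × 126.1) = 262.16 K
T_min = 21.3 + 262.16 = 283.46 °C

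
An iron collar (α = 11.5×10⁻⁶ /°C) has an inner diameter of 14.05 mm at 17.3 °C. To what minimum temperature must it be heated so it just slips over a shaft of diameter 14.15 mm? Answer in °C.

Required Δd = 14.15 − 14.05 = 0.10 mm
Δd = αd₀ΔT ⇒ ΔT = Δd/(αd₀) = 0.10 / (11.5×10⁻⁶ × 14.05) = 618.91 K
T_min = 17.3 + 618.91 = 636.21 °C

T = 636 °C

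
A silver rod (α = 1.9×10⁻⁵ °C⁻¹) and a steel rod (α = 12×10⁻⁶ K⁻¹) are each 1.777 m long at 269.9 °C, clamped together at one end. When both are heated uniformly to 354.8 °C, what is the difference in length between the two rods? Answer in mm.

ΔT = 84.9 K
silver: ΔL = 1.9×10⁻⁵ × 1.777 m × 84.9 = 2.8665×10⁻³ m = 2.8665 mm
steel: ΔL = 12×10⁻⁶ × 1.777 m × 84.9 = 1.8104×10⁻³ m = 1.8104 mm
difference = 2.8665 − 1.8104 = 1.0561 mm

1.06 mm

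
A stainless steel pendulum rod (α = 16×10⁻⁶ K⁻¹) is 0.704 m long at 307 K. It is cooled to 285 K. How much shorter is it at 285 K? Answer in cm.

ΔL = 0.0248 cm

|ΔT| = |285 − 307| = 22 K
ΔL = αL₀ΔT = (16×10⁻⁶)(0.704)(22) = 2.48×10⁻⁴ m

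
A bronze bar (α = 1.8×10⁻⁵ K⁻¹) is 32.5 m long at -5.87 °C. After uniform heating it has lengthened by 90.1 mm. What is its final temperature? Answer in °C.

T = 148 °C

ΔL = αL₀ΔT ⇒ ΔT = ΔL / (αL₀)
ΔT = 90.1×10⁻³ m / (1.8×10⁻⁵ × 32.5 m) = 154.02 K
T = -5.87 + 154.02 = 148.15 °C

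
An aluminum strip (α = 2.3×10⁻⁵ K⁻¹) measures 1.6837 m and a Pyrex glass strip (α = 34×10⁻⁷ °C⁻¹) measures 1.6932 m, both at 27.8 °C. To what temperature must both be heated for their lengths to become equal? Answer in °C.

T = 316.0 °C

Equal length when α₁L₁ΔT − α₂L₂ΔT = L₂ − L₁ = 9.50×10⁻³ m
α₁L₁ = 3.87251×10⁻⁵, α₂L₂ = 5.75688×10⁻⁶ → Δ(αL) = 3.296822×10⁻⁵ m/K
ΔT = 9.50×10⁻³ / 3.296822×10⁻⁵ = 288.156 K, so T = 27.8 + 288.156 = 315.956 °C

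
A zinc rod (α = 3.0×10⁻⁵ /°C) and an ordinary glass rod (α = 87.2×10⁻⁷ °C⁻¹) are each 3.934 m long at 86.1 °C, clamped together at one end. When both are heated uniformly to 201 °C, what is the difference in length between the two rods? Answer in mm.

9.62 mm

ΔT = 114.9 K
zinc: ΔL = 3.0×10⁻⁵ × 3.934 m × 114.9 = 1.3560×10⁻² m = 13.560 mm
ordinary glass: ΔL = 87.2×10⁻⁷ × 3.934 m × 114.9 = 3.9416×10⁻³ m = 3.9416 mm
difference = 13.560 − 3.9416 = 9.6184 mm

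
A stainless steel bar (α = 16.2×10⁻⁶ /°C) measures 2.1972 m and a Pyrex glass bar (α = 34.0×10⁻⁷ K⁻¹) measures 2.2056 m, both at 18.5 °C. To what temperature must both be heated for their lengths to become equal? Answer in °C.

Equal length when α₁L₁ΔT − α₂L₂ΔT = L₂ − L₁ = 8.40×10⁻³ m
α₁L₁ = 3.559464×10⁻⁵, α₂L₂ = 7.49904×10⁻⁶ → Δ(αL) = 2.80956×10⁻⁵ m/K
ΔT = 8.40×10⁻³ / 2.80956×10⁻⁵ = 298.979 K, so T = 18.5 + 298.979 = 317.479 °C

T = 317.5 °C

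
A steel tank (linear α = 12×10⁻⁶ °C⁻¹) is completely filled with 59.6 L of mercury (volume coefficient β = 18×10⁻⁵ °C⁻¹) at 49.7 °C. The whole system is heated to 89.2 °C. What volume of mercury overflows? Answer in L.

The tank also expands: β_container ≈ 3α = 3.6×10⁻⁵ /K
Net overflow = V₀(β_liq − 3α_cont)ΔT
β − 3α = 1.80×10⁻⁴ − 3.6×10⁻⁵ = 1.44×10⁻⁴ /K; ΔT = 39.5 K
ΔV = 59.6 × 1.44×10⁻⁴ × 39.5 = 0.339 L

0.339 L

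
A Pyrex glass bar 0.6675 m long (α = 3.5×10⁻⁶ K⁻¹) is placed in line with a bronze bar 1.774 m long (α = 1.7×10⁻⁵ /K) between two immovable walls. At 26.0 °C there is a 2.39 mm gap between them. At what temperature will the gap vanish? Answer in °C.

α₁L₁ = 2.33625×10⁻⁶ m/K, α₂L₂ = 3.0158×10⁻⁵ m/K → total 3.249425×10⁻⁵ m/K
ΔT = g/(α₁L₁+α₂L₂) = 2.39×10⁻³ / 3.249425×10⁻⁵ = 73.551 K
T = 26.0 + 73.551 = 99.551 °C

T = 99.6 °C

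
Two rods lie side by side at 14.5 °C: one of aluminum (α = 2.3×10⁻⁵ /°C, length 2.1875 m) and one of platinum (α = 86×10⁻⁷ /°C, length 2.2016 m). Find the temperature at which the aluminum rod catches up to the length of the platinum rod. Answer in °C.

Equal length when α₁L₁ΔT − α₂L₂ΔT = L₂ − L₁ = 1.41×10⁻² m
α₁L₁ = 5.03125×10⁻⁵, α₂L₂ = 1.893376×10⁻⁵ → Δ(αL) = 3.137874×10⁻⁵ m/K
ΔT = 1.41×10⁻² / 3.137874×10⁻⁵ = 449.349 K, so T = 14.5 + 449.349 = 463.849 °C

T = 463.8 °C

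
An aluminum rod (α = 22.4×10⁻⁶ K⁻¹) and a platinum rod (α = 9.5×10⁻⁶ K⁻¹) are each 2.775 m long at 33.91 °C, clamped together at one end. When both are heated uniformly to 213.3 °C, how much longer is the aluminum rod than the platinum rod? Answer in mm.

ΔT = 179.39 K
aluminum: ΔL = 22.4×10⁻⁶ × 2.775 m × 179.39 = 1.1151×10⁻² m = 11.151 mm
platinum: ΔL = 9.5×10⁻⁶ × 2.775 m × 179.39 = 4.7292×10⁻³ m = 4.7292 mm
difference = 11.151 − 4.7292 = 6.4218 mm

6.42 mm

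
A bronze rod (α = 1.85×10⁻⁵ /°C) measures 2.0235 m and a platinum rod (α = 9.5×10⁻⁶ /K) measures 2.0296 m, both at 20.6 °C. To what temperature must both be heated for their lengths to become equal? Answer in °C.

T = 356.6 °C

Equal length when α₁L₁ΔT − α₂L₂ΔT = L₂ − L₁ = 6.10×10⁻³ m
α₁L₁ = 3.743475×10⁻⁵, α₂L₂ = 1.92812×10⁻⁵ → Δ(αL) = 1.815355×10⁻⁵ m/K
ΔT = 6.10×10⁻³ / 1.815355×10⁻⁵ = 336.022 K, so T = 20.6 + 336.022 = 356.622 °C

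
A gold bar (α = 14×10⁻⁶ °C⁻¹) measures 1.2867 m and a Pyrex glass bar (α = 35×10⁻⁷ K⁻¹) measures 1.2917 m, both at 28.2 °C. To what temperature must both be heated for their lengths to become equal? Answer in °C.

T = 398.8 °C

L₁(1 + α₁ΔT) = L₂(1 + α₂ΔT) ⇒ ΔT = (L₂ − L₁)/(α₁L₁ − α₂L₂)
L₂ − L₁ = 1.2917 − 1.2867 = 5.00×10⁻³ m
α₁L₁ − α₂L₂ = 14×10⁻⁶×1.2867 − 35×10⁻⁷×1.2917 = 1.349285×10⁻⁵ m/K
ΔT = 5.00×10⁻³ / 1.349285×10⁻⁵ = 370.567 K
T = 28.2 + 370.567 = 398.767 °C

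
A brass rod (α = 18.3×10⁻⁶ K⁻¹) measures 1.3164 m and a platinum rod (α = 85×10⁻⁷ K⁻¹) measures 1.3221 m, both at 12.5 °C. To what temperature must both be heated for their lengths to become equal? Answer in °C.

L₁(1 + α₁ΔT) = L₂(1 + α₂ΔT) ⇒ ΔT = (L₂ − L₁)/(α₁L₁ − α₂L₂)
L₂ − L₁ = 1.3221 − 1.3164 = 5.70×10⁻³ m
α₁L₁ − α₂L₂ = 18.3×10⁻⁶×1.3164 − 85×10⁻⁷×1.3221 = 1.285227×10⁻⁵ m/K
ΔT = 5.70×10⁻³ / 1.285227×10⁻⁵ = 443.501 K
T = 12.5 + 443.501 = 456.001 °C

T = 456.0 °C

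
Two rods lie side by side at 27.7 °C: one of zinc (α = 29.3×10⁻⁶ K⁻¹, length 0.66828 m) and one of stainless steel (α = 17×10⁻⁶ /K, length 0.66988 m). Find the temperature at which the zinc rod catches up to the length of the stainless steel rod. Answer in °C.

T = 223.0 °C

L₁(1 + α₁ΔT) = L₂(1 + α₂ΔT) ⇒ ΔT = (L₂ − L₁)/(α₁L₁ − α₂L₂)
L₂ − L₁ = 0.66988 − 0.66828 = 1.60×10⁻³ m
α₁L₁ − α₂L₂ = 29.3×10⁻⁶×0.66828 − 17×10⁻⁶×0.66988 = 8.192644×10⁻⁶ m/K
ΔT = 1.60×10⁻³ / 8.192644×10⁻⁶ = 195.297 K
T = 27.7 + 195.297 = 222.997 °C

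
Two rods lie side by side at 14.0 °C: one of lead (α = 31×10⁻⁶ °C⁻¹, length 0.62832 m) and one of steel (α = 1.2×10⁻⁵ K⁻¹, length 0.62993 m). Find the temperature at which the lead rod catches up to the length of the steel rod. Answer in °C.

T = 149.1 °C

L₁(1 + α₁ΔT) = L₂(1 + α₂ΔT) ⇒ ΔT = (L₂ − L₁)/(α₁L₁ − α₂L₂)
L₂ − L₁ = 0.62993 − 0.62832 = 1.61×10⁻³ m
α₁L₁ − α₂L₂ = 31×10⁻⁶×0.62832 − 1.2×10⁻⁵×0.62993 = 1.191876×10⁻⁵ m/K
ΔT = 1.61×10⁻³ / 1.191876×10⁻⁵ = 135.081 K
T = 14.0 + 135.081 = 149.081 °C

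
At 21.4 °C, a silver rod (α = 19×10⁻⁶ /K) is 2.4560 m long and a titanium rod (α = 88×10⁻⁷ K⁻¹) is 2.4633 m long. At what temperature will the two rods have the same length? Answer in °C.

Equal length when α₁L₁ΔT − α₂L₂ΔT = L₂ − L₁ = 7.30×10⁻³ m
α₁L₁ = 4.6664×10⁻⁵, α₂L₂ = 2.167704×10⁻⁵ → Δ(αL) = 2.498696×10⁻⁵ m/K
ΔT = 7.30×10⁻³ / 2.498696×10⁻⁵ = 292.152 K, so T = 21.4 + 292.152 = 313.552 °C

T = 313.6 °C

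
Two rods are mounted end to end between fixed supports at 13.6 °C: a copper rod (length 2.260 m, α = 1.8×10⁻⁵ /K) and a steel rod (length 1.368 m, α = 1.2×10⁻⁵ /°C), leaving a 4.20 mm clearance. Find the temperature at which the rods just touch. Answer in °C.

α₁L₁ = 4.068×10⁻⁵ m/K, α₂L₂ = 1.6416×10⁻⁵ m/K → total 5.7096×10⁻⁵ m/K
ΔT = g/(α₁L₁+α₂L₂) = 4.20×10⁻³ / 5.7096×10⁻⁵ = 73.560 K
T = 13.6 + 73.560 = 87.160 °C

T = 87.2 °C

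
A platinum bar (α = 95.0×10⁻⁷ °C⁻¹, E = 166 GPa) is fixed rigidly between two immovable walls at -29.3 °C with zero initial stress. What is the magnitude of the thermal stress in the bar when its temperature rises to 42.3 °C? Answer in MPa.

σ = 113 MPa

Fully constrained: the free strain ε = αΔT is blocked, so σ = Eε = EαΔT.
|ΔT| = 71.6 K
σ = 166×10⁹ × 95.0×10⁻⁷ × 71.6 = 1.13×10⁸ Pa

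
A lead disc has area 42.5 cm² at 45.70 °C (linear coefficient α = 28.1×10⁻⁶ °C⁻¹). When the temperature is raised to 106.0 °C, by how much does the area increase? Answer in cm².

Area coefficient ≈ 2α; |ΔT| = 60.30 K
ΔA = 2αA₀ΔT = 2(28.1×10⁻⁶)(42.5)(60.30) = 0.144 cm²

ΔA = 0.144 cm²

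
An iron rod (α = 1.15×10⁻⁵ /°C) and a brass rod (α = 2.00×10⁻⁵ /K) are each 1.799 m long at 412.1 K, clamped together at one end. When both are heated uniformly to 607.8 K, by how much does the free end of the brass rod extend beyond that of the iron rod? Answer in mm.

2.99 mm

ΔT = 195.7 K
iron: ΔL = 1.15×10⁻⁵ × 1.799 m × 195.7 = 4.0487×10⁻³ m = 4.0487 mm
brass: ΔL = 2.00×10⁻⁵ × 1.799 m × 195.7 = 7.0413×10⁻³ m = 7.0413 mm
difference = 7.0413 − 4.0487 = 2.9926 mm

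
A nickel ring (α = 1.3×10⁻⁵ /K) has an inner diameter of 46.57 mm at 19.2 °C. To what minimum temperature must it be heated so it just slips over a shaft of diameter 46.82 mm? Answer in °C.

T = 432 °C

Required Δd = 46.82 − 46.57 = 0.25 mm
Δd = αd₀ΔT ⇒ ΔT = Δd/(αd₀) = 0.25 / (1.3×10⁻⁵ × 46.57) = 412.94 K
T_min = 19.2 + 412.94 = 432.14 °C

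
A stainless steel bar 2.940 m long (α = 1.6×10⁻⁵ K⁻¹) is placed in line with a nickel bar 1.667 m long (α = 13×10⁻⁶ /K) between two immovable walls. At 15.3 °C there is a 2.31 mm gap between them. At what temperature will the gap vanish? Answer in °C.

Gap closes when ΔL₁ + ΔL₂ = 2.31 mm = 2.31×10⁻³ m
(α₁L₁ + α₂L₂)ΔT = g
α₁L₁ + α₂L₂ = 1.6×10⁻⁵×2.940 + 13×10⁻⁶×1.667 = 6.8711×10⁻⁵ m/K
ΔT = 2.31×10⁻³ / 6.8711×10⁻⁵ = 33.619 K
T = 15.3 + 33.619 = 48.919 °C

T = 48.9 °C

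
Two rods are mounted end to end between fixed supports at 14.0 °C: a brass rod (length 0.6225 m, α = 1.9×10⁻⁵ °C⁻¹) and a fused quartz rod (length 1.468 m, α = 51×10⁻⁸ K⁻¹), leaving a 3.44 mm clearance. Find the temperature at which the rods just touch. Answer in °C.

T = 288 °C

Gap closes when ΔL₁ + ΔL₂ = 3.44 mm = 3.44×10⁻³ m
(α₁L₁ + α₂L₂)ΔT = g
α₁L₁ + α₂L₂ = 1.9×10⁻⁵×0.6225 + 51×10⁻⁸×1.468 = 1.257618×10⁻⁵ m/K
ΔT = 3.44×10⁻³ / 1.257618×10⁻⁵ = 273.53 K
T = 14.0 + 273.53 = 287.53 °C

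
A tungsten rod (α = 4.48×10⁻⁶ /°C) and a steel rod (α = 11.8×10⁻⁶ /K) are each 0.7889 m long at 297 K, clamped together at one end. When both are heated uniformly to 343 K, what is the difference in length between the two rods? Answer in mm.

0.266 mm

ΔT = 46 K
tungsten: ΔL = 4.48×10⁻⁶ × 0.7889 m × 46 = 1.6258×10⁻⁴ m = 0.16258 mm
steel: ΔL = 11.8×10⁻⁶ × 0.7889 m × 46 = 4.2821×10⁻⁴ m = 0.42821 mm
difference = 0.42821 − 0.16258 = 0.26563 mm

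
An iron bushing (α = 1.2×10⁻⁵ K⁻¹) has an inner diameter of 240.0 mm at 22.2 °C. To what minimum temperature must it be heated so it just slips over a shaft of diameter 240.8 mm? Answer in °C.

T = 300 °C

Required Δd = 240.8 − 240.0 = 0.8 mm
Δd = αd₀ΔT ⇒ ΔT = Δd/(αd₀) = 0.8 / (1.2×10⁻⁵ × 240.0) = 277.78 K
T_min = 22.2 + 277.78 = 299.98 °C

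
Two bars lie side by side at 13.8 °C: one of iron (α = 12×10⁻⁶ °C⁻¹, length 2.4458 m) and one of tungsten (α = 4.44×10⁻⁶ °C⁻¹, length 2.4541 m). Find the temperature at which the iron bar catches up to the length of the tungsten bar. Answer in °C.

Equal length when α₁L₁ΔT − α₂L₂ΔT = L₂ − L₁ = 8.30×10⁻³ m
α₁L₁ = 2.93496×10⁻⁵, α₂L₂ = 1.0896204×10⁻⁵ → Δ(αL) = 1.8453396×10⁻⁵ m/K
ΔT = 8.30×10⁻³ / 1.8453396×10⁻⁵ = 449.782 K, so T = 13.8 + 449.782 = 463.582 °C

T = 463.6 °C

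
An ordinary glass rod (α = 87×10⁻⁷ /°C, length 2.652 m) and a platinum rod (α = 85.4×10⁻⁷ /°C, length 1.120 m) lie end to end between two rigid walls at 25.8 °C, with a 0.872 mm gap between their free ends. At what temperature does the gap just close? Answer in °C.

T = 52.5 °C

Gap closes when ΔL₁ + ΔL₂ = 0.872 mm = 8.72×10⁻⁴ m
(α₁L₁ + α₂L₂)ΔT = g
α₁L₁ + α₂L₂ = 87×10⁻⁷×2.652 + 85.4×10⁻⁷×1.120 = 3.26372×10⁻⁵ m/K
ΔT = 8.72×10⁻⁴ / 3.26372×10⁻⁵ = 26.718 K
T = 25.8 + 26.718 = 52.518 °C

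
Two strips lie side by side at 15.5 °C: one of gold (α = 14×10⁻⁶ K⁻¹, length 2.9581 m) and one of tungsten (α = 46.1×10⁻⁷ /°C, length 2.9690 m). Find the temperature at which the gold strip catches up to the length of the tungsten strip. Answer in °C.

L₁(1 + α₁ΔT) = L₂(1 + α₂ΔT) ⇒ ΔT = (L₂ − L₁)/(α₁L₁ − α₂L₂)
L₂ − L₁ = 2.9690 − 2.9581 = 1.09×10⁻² m
α₁L₁ − α₂L₂ = 14×10⁻⁶×2.9581 − 46.1×10⁻⁷×2.9690 = 2.772631×10⁻⁵ m/K
ΔT = 1.09×10⁻² / 2.772631×10⁻⁵ = 393.128 K
T = 15.5 + 393.128 = 408.628 °C

T = 408.6 °C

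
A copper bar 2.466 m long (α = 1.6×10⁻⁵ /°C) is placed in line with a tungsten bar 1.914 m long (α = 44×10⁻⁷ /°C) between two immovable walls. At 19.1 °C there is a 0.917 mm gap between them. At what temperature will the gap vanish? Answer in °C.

α₁L₁ = 3.9456×10⁻⁵ m/K, α₂L₂ = 8.4216×10⁻⁶ m/K → total 4.78776×10⁻⁵ m/K
ΔT = g/(α₁L₁+α₂L₂) = 9.17×10⁻⁴ / 4.78776×10⁻⁵ = 19.153 K
T = 19.1 + 19.153 = 38.253 °C

T = 38.3 °C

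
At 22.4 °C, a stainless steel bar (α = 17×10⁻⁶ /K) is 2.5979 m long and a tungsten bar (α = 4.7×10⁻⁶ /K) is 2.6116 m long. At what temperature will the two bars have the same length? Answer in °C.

T = 452.0 °C

Equal length when α₁L₁ΔT − α₂L₂ΔT = L₂ − L₁ = 1.37×10⁻² m
α₁L₁ = 4.41643×10⁻⁵, α₂L₂ = 1.227452×10⁻⁵ → Δ(αL) = 3.188978×10⁻⁵ m/K
ΔT = 1.37×10⁻² / 3.188978×10⁻⁵ = 429.605 K, so T = 22.4 + 429.605 = 452.005 °C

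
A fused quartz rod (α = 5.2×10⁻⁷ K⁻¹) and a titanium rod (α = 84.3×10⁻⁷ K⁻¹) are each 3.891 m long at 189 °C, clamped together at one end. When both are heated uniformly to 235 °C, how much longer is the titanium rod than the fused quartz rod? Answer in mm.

1.42 mm

ΔT = 46 K
fused quartz: ΔL = 5.2×10⁻⁷ × 3.891 m × 46 = 9.3073×10⁻⁵ m = 0.093073 mm
titanium: ΔL = 84.3×10⁻⁷ × 3.891 m × 46 = 1.5089×10⁻³ m = 1.5089 mm
difference = 1.5089 − 0.093073 = 1.415827 mm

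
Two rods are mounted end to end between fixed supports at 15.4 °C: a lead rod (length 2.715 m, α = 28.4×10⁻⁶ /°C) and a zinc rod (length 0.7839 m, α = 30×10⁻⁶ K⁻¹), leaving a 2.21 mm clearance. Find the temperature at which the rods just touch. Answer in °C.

T = 37.4 °C

α₁L₁ = 7.7106×10⁻⁵ m/K, α₂L₂ = 2.3517×10⁻⁵ m/K → total 1.00623×10⁻⁴ m/K
ΔT = g/(α₁L₁+α₂L₂) = 2.21×10⁻³ / 1.00623×10⁻⁴ = 21.963 K
T = 15.4 + 21.963 = 37.363 °C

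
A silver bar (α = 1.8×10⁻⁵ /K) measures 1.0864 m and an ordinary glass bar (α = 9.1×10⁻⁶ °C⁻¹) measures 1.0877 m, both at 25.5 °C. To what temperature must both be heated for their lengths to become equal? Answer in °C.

L₁(1 + α₁ΔT) = L₂(1 + α₂ΔT) ⇒ ΔT = (L₂ − L₁)/(α₁L₁ − α₂L₂)
L₂ − L₁ = 1.0877 − 1.0864 = 1.30×10⁻³ m
α₁L₁ − α₂L₂ = 1.8×10⁻⁵×1.0864 − 9.1×10⁻⁶×1.0877 = 9.65713×10⁻⁶ m/K
ΔT = 1.30×10⁻³ / 9.65713×10⁻⁶ = 134.616 K
T = 25.5 + 134.616 = 160.116 °C

T = 160.1 °C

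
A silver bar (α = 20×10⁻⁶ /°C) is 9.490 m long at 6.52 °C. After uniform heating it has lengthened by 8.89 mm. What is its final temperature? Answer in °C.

ΔL = αL₀ΔT ⇒ ΔT = ΔL / (αL₀)
ΔT = 8.89×10⁻³ m / (20×10⁻⁶ × 9.490 m) = 46.839 K
T = 6.52 + 46.839 = 53.359 °C

T = 53.4 °C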